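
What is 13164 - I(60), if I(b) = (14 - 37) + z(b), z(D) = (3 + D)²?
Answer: 9218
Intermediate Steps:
I(b) = -23 + (3 + b)² (I(b) = (14 - 37) + (3 + b)² = -23 + (3 + b)²)
13164 - I(60) = 13164 - (-23 + (3 + 60)²) = 13164 - (-23 + 63²) = 13164 - (-23 + 3969) = 13164 - 1*3946 = 13164 - 3946 = 9218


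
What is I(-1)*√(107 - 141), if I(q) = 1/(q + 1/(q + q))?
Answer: -2*I*√34/3 ≈ -3.8873*I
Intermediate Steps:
I(q) = 1/(q + 1/(2*q))
I(-1)*√(107 - 141) = (2*(-1)/(1 + 2*(-1)²))*√(107 - 141) = (2*(-1)/(1 + 2*1))*√(-34) = (2*(-1)/(1 + 2))*(I*√34) = (2*(-1)/3)*(I*√34) = (2*(-1)*(⅓))*(I*√34) = -2*I*√34/3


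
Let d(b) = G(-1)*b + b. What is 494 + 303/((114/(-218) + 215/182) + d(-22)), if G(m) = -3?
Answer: 147887272/295311 ≈ 500.78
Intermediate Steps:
d(b) = -2*b (d(b) = -3*b + b = -2*b)
494 + 303/((114/(-218) + 215/182) + d(-22)) = 494 + 303/((114/(-218) + 215/182) - 2*(-22)) = 494 + 303/((114*(-1/218) + 215*(1/182)) + 44) = 494 + 303/((-57/109 + 215/182) + 44) = 494 + 303/(13061/19838 + 44) = 494 + 303/(885933/19838) = 494 + 303*(19838/885933) = 494 + 2003638/295311 = 147887272/295311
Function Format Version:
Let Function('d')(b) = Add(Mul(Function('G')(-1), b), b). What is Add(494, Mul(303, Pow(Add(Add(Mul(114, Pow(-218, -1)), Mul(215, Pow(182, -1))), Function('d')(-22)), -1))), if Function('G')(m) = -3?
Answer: Rational(147887272, 295311) ≈ 500.78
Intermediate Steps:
Function('d')(b) = Mul(-2, b) (Function('d')(b) = Add(Mul(-3, b), b) = Mul(-2, b))
Add(494, Mul(303, Pow(Add(Add(Mul(114, Pow(-218, -1)), Mul(215, Pow(182, -1))), Function('d')(-22)), -1))) = Add(494, Mul(303, Pow(Add(Add(Mul(114, Pow(-218, -1)), Mul(215, Pow(182, -1))), Mul(-2, -22)), -1))) = Add(494, Mul(303, Pow(Add(Add(Mul(114, Rational(-1, 218)), Mul(215, Rational(1, 182))), 44), -1))) = Add(494, Mul(303, Pow(Add(Add(Rational(-57, 109), Rational(215, 182)), 44), -1))) = Add(494, Mul(303, Pow(Add(Rational(13061, 19838), 44), -1))) = Add(494, Mul(303, Pow(Rational(885933, 19838), -1))) = Add(494, Mul(303, Rational(19838, 885933))) = Add(494, Rational(2003638, 295311)) = Rational(147887272, 295311)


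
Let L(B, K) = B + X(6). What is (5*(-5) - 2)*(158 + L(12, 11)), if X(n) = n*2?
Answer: -4914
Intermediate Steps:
X(n) = 2*n
L(B, K) = 12 + B (L(B, K) = B + 2*6 = B + 12 = 12 + B)
(5*(-5) - 2)*(158 + L(12, 11)) = (5*(-5) - 2)*(158 + (12 + 12)) = (-25 - 2)*(158 + 24) = -27*182 = -4914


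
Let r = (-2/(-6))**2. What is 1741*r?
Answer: 1741/9 ≈ 193.44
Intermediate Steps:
r = 1/9 (r = (-2*(-1/6))**2 = (1/3)**2 = 1/9 ≈ 0.11111)
1741*r = 1741*(1/9) = 1741/9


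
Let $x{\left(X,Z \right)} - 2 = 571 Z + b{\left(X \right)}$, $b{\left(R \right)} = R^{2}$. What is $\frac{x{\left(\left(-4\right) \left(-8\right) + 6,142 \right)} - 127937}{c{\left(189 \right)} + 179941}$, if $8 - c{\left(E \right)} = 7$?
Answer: $- \frac{6487}{25706} \approx -0.25235$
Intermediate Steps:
$c{\left(E \right)} = 1$ ($c{\left(E \right)} = 8 - 7 = 1$)
$x{\left(X,Z \right)} = 2 + X^{2} + 571 Z$ ($x{\left(X,Z \right)} = 2 + \left(571 Z + X^{2}\right) = 2 + \left(X^{2} + 571 Z\right) = 2 + X^{2} + 571 Z$)
$\frac{x{\left(\left(-4\right) \left(-8\right) + 6,142 \right)} - 127937}{c{\left(189 \right)} + 179941} = \frac{\left(2 + \left(\left(-4\right) \left(-8\right) + 6\right)^{2} + 571 \cdot 142\right) - 127937}{1 + 179941} = \frac{\left(2 + \left(32 + 6\right)^{2} + 81082\right) - 127937}{179942} = \left(\left(2 + 38^{2} + 81082\right) - 127937\right) \frac{1}{179942} = \left(\left(2 + 1444 + 81082\right) - 127937\right) \frac{1}{179942} = \left(82528 - 127937\right) \frac{1}{179942} = \left(-45409\right) \frac{1}{179942} = - \frac{6487}{25706}$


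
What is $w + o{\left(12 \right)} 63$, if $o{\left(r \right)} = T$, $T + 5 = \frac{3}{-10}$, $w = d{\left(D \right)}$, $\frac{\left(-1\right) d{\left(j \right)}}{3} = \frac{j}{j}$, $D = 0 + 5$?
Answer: $- \frac{3369}{10} \approx -336.9$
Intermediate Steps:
$D = 5$
$d{\left(j \right)} = -3$ ($d{\left(j \right)} = - 3 \frac{j}{j} = \left(-3\right) 1 = -3$)
$w = -3$
$T = - \frac{53}{10}$ ($T = -5 + \frac{3}{-10} = -5 + 3 \left(- \frac{1}{10}\right) = -5 - \frac{3}{10} = - \frac{53}{10} \approx -5.3$)
$o{\left(r \right)} = - \frac{53}{10}$
$w + o{\left(12 \right)} 63 = -3 - \frac{3339}{10} = - \frac{3369}{10}$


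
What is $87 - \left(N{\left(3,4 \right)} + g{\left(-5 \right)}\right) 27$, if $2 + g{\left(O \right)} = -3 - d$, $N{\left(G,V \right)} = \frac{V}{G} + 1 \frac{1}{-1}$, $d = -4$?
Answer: $105$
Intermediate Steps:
$N{\left(G,V \right)} = -1 + \frac{V}{G}$ ($N{\left(G,V \right)} = \frac{V}{G} + 1 \left(-1\right) = \frac{V}{G} - 1 = -1 + \frac{V}{G}$)
$g{\left(O \right)} = -1$ ($g{\left(O \right)} = -2 - -1 = -2 + \left(-3 + 4\right) = -2 + 1 = -1$)
$87 - \left(N{\left(3,4 \right)} + g{\left(-5 \right)}\right) 27 = 87 - \left(\frac{4 - 3}{3} - 1\right) 27 = 87 - \left(\frac{1}{3} \cdot 1 - 1\right) 27 = 87 - \left(\frac{1}{3} - 1\right) 27 = 87 - \left(- \frac{2}{3}\right) 27 = 87 - -18 = 87 + 18 = 105$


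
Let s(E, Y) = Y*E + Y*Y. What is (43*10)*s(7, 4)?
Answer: 18920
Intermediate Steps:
s(E, Y) = Y² + E*Y (s(E, Y) = E*Y + Y² = Y² + E*Y)
(43*10)*s(7, 4) = (43*10)*(4*(7 + 4)) = 430*(4*11) = 430*44 = 18920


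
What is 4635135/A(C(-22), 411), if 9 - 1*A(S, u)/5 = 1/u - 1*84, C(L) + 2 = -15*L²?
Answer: 381008097/38222 ≈ 9968.3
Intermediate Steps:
C(L) = -2 - 15*L²
A(S, u) = 465 - 5/u (A(S, u) = 45 - 5*(1/u - 1*84) = 45 - 5*(1/u - 84) = 45 - 5*(-84 + 1/u) = 45 + (420 - 5/u) = 465 - 5/u)
4635135/A(C(-22), 411) = 4635135/(465 - 5/411) = 4635135/(191110/411) = 4635135*(411/191110) = 381008097/38222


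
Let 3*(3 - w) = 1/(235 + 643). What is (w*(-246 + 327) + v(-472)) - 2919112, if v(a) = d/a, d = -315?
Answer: -604812875839/207208 ≈ -2.9189e+6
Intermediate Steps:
v(a) = -315/a
w = 7901/2634 (w = 3 - 1/(3*(235 + 643)) = 3 - ⅓/878 = 3 - ⅓*1/878 = 3 - 1/2634 = 7901/2634 ≈ 2.9996)
(w*(-246 + 327) + v(-472)) - 2919112 = (7901*(-246 + 327)/2634 - 315/(-472)) - 2919112 = ((7901/2634)*81 - 315*(-1/472)) - 2919112 = (213327/878 + 315/472) - 2919112 = 50483457/207208 - 2919112 = -604812875839/207208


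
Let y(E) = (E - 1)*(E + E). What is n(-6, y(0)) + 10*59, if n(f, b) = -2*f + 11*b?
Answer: 602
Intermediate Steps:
y(E) = 2*E*(-1 + E) (y(E) = (-1 + E)*(2*E) = 2*E*(-1 + E))
n(-6, y(0)) + 10*59 = (-2*(-6) + 11*(2*0*(-1 + 0))) + 10*59 = (12 + 11*(2*0*(-1))) + 590 = (12 + 11*0) + 590 = (12 + 0) + 590 = 12 + 590 = 602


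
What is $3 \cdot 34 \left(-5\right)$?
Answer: $-510$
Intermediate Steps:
$3 \cdot 34 \left(-5\right) = 102 \left(-5\right) = -510$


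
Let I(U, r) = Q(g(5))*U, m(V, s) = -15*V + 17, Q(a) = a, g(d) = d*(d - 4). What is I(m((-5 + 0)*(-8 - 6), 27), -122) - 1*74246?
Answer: -79411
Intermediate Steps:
g(d) = d*(-4 + d)
m(V, s) = 17 - 15*V
I(U, r) = 5*U (I(U, r) = (5*(-4 + 5))*U = (5*1)*U = 5*U)
I(m((-5 + 0)*(-8 - 6), 27), -122) - 1*74246 = 5*(17 - 15*(-5 + 0)*(-8 - 6)) - 1*74246 = 5*(17 - (-75)*(-14)) - 74246 = 5*(17 - 15*70) - 74246 = 5*(17 - 1050) - 74246 = 5*(-1033) - 74246 = -5165 - 74246 = -79411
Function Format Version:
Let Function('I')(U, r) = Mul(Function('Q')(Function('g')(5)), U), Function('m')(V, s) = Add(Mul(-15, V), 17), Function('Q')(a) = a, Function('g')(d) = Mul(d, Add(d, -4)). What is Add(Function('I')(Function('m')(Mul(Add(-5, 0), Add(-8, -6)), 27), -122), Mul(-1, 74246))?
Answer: -79411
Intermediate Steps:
Function('g')(d) = Mul(d, Add(-4, d))
Function('m')(V, s) = Add(17, Mul(-15, V))
Function('I')(U, r) = Mul(5, U) (Function('I')(U, r) = Mul(Mul(5, Add(-4, 5)), U) = Mul(Mul(5, 1), U) = Mul(5, U))
Add(Function('I')(Function('m')(Mul(Add(-5, 0), Add(-8, -6)), 27), -122), Mul(-1, 74246)) = Add(Mul(5, Add(17, Mul(-15, Mul(Add(-5, 0), Add(-8, -6))))), Mul(-1, 74246)) = Add(Mul(5, Add(17, Mul(-15, Mul(-5, -14)))), -74246) = Add(Mul(5, Add(17, Mul(-15, 70))), -74246) = Add(Mul(5, Add(17, -1050)), -74246) = Add(Mul(5, -1033), -74246) = Add(-5165, -74246) = -79411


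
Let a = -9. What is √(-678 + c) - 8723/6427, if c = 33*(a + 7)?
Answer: -8723/6427 + 2*I*√186 ≈ -1.3572 + 27.276*I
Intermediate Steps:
c = -66 (c = 33*(-9 + 7) = 33*(-2) = -66)
√(-678 + c) - 8723/6427 = √(-678 - 66) - 8723/6427 = √(-744) - 8723*1/6427 = 2*I*√186 - 8723/6427 = -8723/6427 + 2*I*√186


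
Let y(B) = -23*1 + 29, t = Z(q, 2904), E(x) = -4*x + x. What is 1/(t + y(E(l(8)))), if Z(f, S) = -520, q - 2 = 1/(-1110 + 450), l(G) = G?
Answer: -1/514 ≈ -0.0019455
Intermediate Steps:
E(x) = -3*x
q = 1319/660 (q = 2 + 1/(-1110 + 450) = 2 + 1/(-660) = 2 - 1/660 = 1319/660 ≈ 1.9985)
t = -520
y(B) = 6 (y(B) = -23 + 29 = 6)
1/(t + y(E(l(8)))) = 1/(-520 + 6) = 1/(-514) = -1/514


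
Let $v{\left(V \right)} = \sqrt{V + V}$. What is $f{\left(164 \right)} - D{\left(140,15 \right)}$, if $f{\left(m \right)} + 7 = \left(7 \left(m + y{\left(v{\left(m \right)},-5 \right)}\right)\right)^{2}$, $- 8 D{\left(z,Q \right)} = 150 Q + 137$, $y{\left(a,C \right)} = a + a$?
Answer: $\frac{11059867}{8} + 64288 \sqrt{82} \approx 1.9646 \cdot 10^{6}$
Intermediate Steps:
$v{\left(V \right)} = \sqrt{2} \sqrt{V}$ ($v{\left(V \right)} = \sqrt{2 V} = \sqrt{2} \sqrt{V}$)
$y{\left(a,C \right)} = 2 a$
$D{\left(z,Q \right)} = - \frac{137}{8} - \frac{75 Q}{4}$ ($D{\left(z,Q \right)} = - \frac{150 Q + 137}{8} = - \frac{137 + 150 Q}{8} = - \frac{137}{8} - \frac{75 Q}{4}$)
$f{\left(m \right)} = -7 + \left(7 m + 14 \sqrt{2} \sqrt{m}\right)^{2}$ ($f{\left(m \right)} = -7 + \left(7 \left(m + 2 \sqrt{2} \sqrt{m}\right)\right)^{2} = -7 + \left(7 m + 14 \sqrt{2} \sqrt{m}\right)^{2}$)
$f{\left(164 \right)} - D{\left(140,15 \right)} = \left(-7 + 49 \left(164 + 2 \sqrt{2} \sqrt{164}\right)^{2}\right) - \left(- \frac{137}{8} - \frac{1125}{4}\right) = \left(-7 + 49 \left(164 + 2 \sqrt{2} \cdot 2 \sqrt{41}\right)^{2}\right) - \left(- \frac{137}{8} - \frac{1125}{4}\right) = \left(-7 + 49 \left(164 + 4 \sqrt{82}\right)^{2}\right) - - \frac{2387}{8} = \left(-7 + 49 \left(164 + 4 \sqrt{82}\right)^{2}\right) + \frac{2387}{8} = \frac{2331}{8} + 49 \left(164 + 4 \sqrt{82}\right)^{2}$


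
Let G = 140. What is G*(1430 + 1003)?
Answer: 340620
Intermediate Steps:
G*(1430 + 1003) = 140*(1430 + 1003) = 140*2433 = 340620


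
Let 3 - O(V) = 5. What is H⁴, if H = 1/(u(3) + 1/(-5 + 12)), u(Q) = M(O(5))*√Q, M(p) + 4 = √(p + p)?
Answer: 2401/(1 - 14*√3*(2 - I))⁴ ≈ -9.2627e-5 + 0.00028202*I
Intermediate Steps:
O(V) = -2 (O(V) = 3 - 1*5 = 3 - 5 = -2)
M(p) = -4 + √2*√p (M(p) = -4 + √(p + p) = -4 + √(2*p) = -4 + √2*√p)
u(Q) = √Q*(-4 + 2*I) (u(Q) = (-4 + √2*√(-2))*√Q = (-4 + √2*(I*√2))*√Q = (-4 + 2*I)*√Q = √Q*(-4 + 2*I))
H = 1/(⅐ + 2*√3*(-2 + I)) (H = 1/(2*√3*(-2 + I) + 1/(-5 + 12)) = 1/(2*√3*(-2 + I) + 1/7) = 1/(2*√3*(-2 + I) + ⅐) = 1/(⅐ + 2*√3*(-2 + I)) ≈ -0.11691 - 0.059684*I)
H⁴ = (7/(1 - 14*√3*(2 - I)))⁴ = 2401/(1 - 14*√3*(2 - I))⁴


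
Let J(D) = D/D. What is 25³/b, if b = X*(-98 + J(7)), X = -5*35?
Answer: 625/679 ≈ 0.92047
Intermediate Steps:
X = -175
J(D) = 1
b = 16975 (b = -175*(-98 + 1) = -175*(-97) = 16975)
25³/b = 25³/16975 = 15625*(1/16975) = 625/679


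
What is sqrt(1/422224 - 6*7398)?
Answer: I*sqrt(494574164782379)/105556 ≈ 210.68*I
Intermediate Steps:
sqrt(1/422224 - 6*7398) = sqrt(1/422224 - 44388) = sqrt(-18741678911/422224) = I*sqrt(494574164782379)/105556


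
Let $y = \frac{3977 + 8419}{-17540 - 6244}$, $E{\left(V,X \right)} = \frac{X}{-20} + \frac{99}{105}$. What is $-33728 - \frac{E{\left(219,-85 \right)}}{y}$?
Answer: $- \frac{2438151223}{72310} \approx -33718.0$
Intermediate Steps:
$E{\left(V,X \right)} = \frac{33}{35} - \frac{X}{20}$ ($E{\left(V,X \right)} = X \left(- \frac{1}{20}\right) + 99 \cdot \frac{1}{105} = - \frac{X}{20} + \frac{33}{35} = \frac{33}{35} - \frac{X}{20}$)
$y = - \frac{1033}{1982}$ ($y = \frac{12396}{-23784} = 12396 \left(- \frac{1}{23784}\right) = - \frac{1033}{1982} \approx -0.52119$)
$-33728 - \frac{E{\left(219,-85 \right)}}{y} = -33728 - \frac{\frac{33}{35} - - \frac{17}{4}}{- \frac{1033}{1982}} = -33728 - \left(\frac{33}{35} + \frac{17}{4}\right) \left(- \frac{1982}{1033}\right) = -33728 - \frac{727}{140} \left(- \frac{1982}{1033}\right) = -33728 - - \frac{720457}{72310} = -33728 + \frac{720457}{72310} = - \frac{2438151223}{72310}$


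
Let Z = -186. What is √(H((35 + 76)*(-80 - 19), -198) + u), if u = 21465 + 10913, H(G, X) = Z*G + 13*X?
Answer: √2073758 ≈ 1440.1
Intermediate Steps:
H(G, X) = -186*G + 13*X
u = 32378
√(H((35 + 76)*(-80 - 19), -198) + u) = √((-186*(35 + 76)*(-80 - 19) + 13*(-198)) + 32378) = √((-20646*(-99) - 2574) + 32378) = √((-186*(-10989) - 2574) + 32378) = √((2043954 - 2574) + 32378) = √(2041380 + 32378) = √2073758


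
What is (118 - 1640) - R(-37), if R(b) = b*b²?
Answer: 49131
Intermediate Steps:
R(b) = b³
(118 - 1640) - R(-37) = (118 - 1640) - 1*(-37)³ = -1522 - 1*(-50653) = -1522 + 50653 = 49131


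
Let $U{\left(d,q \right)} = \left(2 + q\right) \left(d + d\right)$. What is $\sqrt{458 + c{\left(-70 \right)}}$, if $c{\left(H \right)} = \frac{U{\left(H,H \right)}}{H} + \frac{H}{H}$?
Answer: $\sqrt{323} \approx 17.972$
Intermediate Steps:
$U{\left(d,q \right)} = 2 d \left(2 + q\right)$ ($U{\left(d,q \right)} = \left(2 + q\right) 2 d = 2 d \left(2 + q\right)$)
$c{\left(H \right)} = 5 + 2 H$ ($c{\left(H \right)} = \frac{2 H \left(2 + H\right)}{H} + \frac{H}{H} = \left(4 + 2 H\right) + 1 = 5 + 2 H$)
$\sqrt{458 + c{\left(-70 \right)}} = \sqrt{458 + \left(5 + 2 \left(-70\right)\right)} = \sqrt{458 + \left(5 - 140\right)} = \sqrt{458 - 135} = \sqrt{323}$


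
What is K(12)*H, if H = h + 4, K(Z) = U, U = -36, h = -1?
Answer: -108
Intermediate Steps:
K(Z) = -36
H = 3 (H = -1 + 4 = 3)
K(12)*H = -36*3 = -108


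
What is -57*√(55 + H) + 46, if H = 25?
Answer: 46 - 228*√5 ≈ -463.82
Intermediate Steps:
-57*√(55 + H) + 46 = -57*√(55 + 25) + 46 = -228*√5 + 46 = 46 - 228*√5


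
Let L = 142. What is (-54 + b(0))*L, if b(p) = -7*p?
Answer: -7668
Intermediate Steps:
(-54 + b(0))*L = (-54 - 7*0)*142 = (-54 + 0)*142 = -54*142 = -7668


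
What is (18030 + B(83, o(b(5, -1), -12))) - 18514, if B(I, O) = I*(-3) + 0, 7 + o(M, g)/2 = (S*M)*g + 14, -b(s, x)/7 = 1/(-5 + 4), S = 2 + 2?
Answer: -733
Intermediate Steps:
S = 4
b(s, x) = 7 (b(s, x) = -7/(-5 + 4) = -7/(-1) = -7*(-1) = 7)
o(M, g) = 14 + 8*M*g (o(M, g) = -14 + 2*((4*M)*g + 14) = -14 + 2*(4*M*g + 14) = -14 + 2*(14 + 4*M*g) = -14 + (28 + 8*M*g) = 14 + 8*M*g)
B(I, O) = -3*I (B(I, O) = -3*I + 0 = -3*I)
(18030 + B(83, o(b(5, -1), -12))) - 18514 = (18030 - 3*83) - 18514 = (18030 - 249) - 18514 = 17781 - 18514 = -733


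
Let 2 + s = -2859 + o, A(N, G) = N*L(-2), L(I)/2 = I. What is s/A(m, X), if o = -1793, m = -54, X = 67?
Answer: -2327/108 ≈ -21.546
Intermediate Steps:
L(I) = 2*I
A(N, G) = -4*N (A(N, G) = N*(2*(-2)) = N*(-4) = -4*N)
s = -4654 (s = -2 + (-2859 - 1793) = -2 - 4652 = -4654)
s/A(m, X) = -4654/((-4*(-54))) = -4654/216 = -4654*1/216 = -2327/108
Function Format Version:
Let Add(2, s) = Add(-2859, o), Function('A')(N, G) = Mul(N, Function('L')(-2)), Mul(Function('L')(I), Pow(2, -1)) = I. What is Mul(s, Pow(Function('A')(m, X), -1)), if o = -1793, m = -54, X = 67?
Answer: Rational(-2327, 108) ≈ -21.546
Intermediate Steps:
Function('L')(I) = Mul(2, I)
Function('A')(N, G) = Mul(-4, N) (Function('A')(N, G) = Mul(N, Mul(2, -2)) = Mul(N, -4) = Mul(-4, N))
s = -4654 (s = Add(-2, Add(-2859, -1793)) = Add(-2, -4652) = -4654)
Mul(s, Pow(Function('A')(m, X), -1)) = Mul(-4654, Pow(Mul(-4, -54), -1)) = Mul(-4654, Pow(216, -1)) = Mul(-4654, Rational(1, 216)) = Rational(-2327, 108)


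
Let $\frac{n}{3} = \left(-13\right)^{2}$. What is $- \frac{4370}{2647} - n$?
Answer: $- \frac{1346399}{2647} \approx -508.65$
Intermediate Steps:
$n = 507$ ($n = 3 \left(-13\right)^{2} = 3 \cdot 169 = 507$)
$- \frac{4370}{2647} - n = - \frac{4370}{2647} - 507 = - \frac{1346399}{2647}$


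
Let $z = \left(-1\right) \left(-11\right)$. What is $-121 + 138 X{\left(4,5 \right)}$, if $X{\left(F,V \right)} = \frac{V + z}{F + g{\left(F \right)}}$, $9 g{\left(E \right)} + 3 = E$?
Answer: $\frac{15395}{37} \approx 416.08$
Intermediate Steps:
$g{\left(E \right)} = - \frac{1}{3} + \frac{E}{9}$
$z = 11$
$X{\left(F,V \right)} = \frac{11 + V}{- \frac{1}{3} + \frac{10 F}{9}}$ ($X{\left(F,V \right)} = \frac{V + 11}{F + \left(- \frac{1}{3} + \frac{F}{9}\right)} = \frac{11 + V}{- \frac{1}{3} + \frac{10 F}{9}}$)
$-121 + 138 X{\left(4,5 \right)} = -121 + 138 \frac{9 \left(11 + 5\right)}{-3 + 10 \cdot 4} = -121 + 138 \cdot 9 \frac{1}{-3 + 40} \cdot 16 = -121 + 138 \cdot 9 \cdot \frac{1}{37} \cdot 16 = -121 + 138 \cdot \frac{144}{37} = -121 + \frac{19872}{37} = \frac{15395}{37}$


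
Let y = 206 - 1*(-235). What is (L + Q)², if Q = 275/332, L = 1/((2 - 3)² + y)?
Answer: 3713805481/5383450384 ≈ 0.68986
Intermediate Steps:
y = 441 (y = 206 + 235 = 441)
L = 1/442 (L = 1/((2 - 3)² + 441) = 1/((-1)² + 441) = 1/(1 + 441) = 1/442 ≈ 0.0022624)
Q = 275/332 (Q = 275*(1/332) = 275/332 ≈ 0.82831)
(L + Q)² = (1/442 + 275/332)² = (60941/73372)² = 3713805481/5383450384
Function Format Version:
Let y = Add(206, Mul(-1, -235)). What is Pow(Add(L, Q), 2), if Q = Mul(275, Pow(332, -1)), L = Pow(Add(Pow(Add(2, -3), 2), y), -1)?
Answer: Rational(3713805481, 5383450384) ≈ 0.68986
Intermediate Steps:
y = 441 (y = Add(206, 235) = 441)
L = Rational(1, 442) (L = Pow(Add(Pow(Add(2, -3), 2), 441), -1) = Pow(Add(Pow(-1, 2), 441), -1) = Pow(Add(1, 441), -1) = Pow(442, -1) = Rational(1, 442) ≈ 0.0022624)
Q = Rational(275, 332) (Q = Mul(275, Rational(1, 332)) = Rational(275, 332) ≈ 0.82831)
Pow(Add(L, Q), 2) = Pow(Add(Rational(1, 442), Rational(275, 332)), 2) = Pow(Rational(60941, 73372), 2) = Rational(3713805481, 5383450384)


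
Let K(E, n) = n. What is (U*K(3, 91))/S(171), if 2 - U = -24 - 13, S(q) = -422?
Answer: -3549/422 ≈ -8.4100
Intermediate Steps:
U = 39 (U = 2 - (-24 - 13) = 2 - 1*(-37) = 2 + 37 = 39)
(U*K(3, 91))/S(171) = (39*91)/(-422) = 3549*(-1/422) = -3549/422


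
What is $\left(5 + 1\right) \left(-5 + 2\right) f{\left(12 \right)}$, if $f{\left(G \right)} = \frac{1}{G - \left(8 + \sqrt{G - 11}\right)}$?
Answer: $-6$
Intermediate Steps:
$f{\left(G \right)} = \frac{1}{-8 + G - \sqrt{-11 + G}}$ ($f{\left(G \right)} = \frac{1}{G - \left(8 + \sqrt{-11 + G}\right)} = \frac{1}{-8 + G - \sqrt{-11 + G}}$)
$\left(5 + 1\right) \left(-5 + 2\right) f{\left(12 \right)} = \frac{\left(5 + 1\right) \left(-5 + 2\right)}{-8 + 12 - \sqrt{-11 + 12}} = \frac{6 \left(-3\right)}{-8 + 12 - \sqrt{1}} = - \frac{18}{-8 + 12 - 1} = - \frac{18}{3} = \left(-18\right) \frac{1}{3} = -6$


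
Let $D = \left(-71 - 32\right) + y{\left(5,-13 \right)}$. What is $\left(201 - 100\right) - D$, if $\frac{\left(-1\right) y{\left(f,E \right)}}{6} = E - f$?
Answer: $96$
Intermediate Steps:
$y{\left(f,E \right)} = - 6 E + 6 f$ ($y{\left(f,E \right)} = - 6 \left(E - f\right) = - 6 E + 6 f$)
$D = 5$ ($D = \left(-71 - 32\right) + \left(\left(-6\right) \left(-13\right) + 6 \cdot 5\right) = -103 + \left(78 + 30\right) = -103 + 108 = 5$)
$\left(201 - 100\right) - D = \left(201 - 100\right) - 5 = 101 - 5 = 96$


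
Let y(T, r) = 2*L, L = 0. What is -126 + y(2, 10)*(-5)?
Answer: -126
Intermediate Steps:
y(T, r) = 0 (y(T, r) = 2*0 = 0)
-126 + y(2, 10)*(-5) = -126 + 0*(-5) = -126 + 0 = -126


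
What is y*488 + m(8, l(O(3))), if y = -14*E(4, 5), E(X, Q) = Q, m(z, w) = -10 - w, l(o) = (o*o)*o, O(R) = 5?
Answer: -34295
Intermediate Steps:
l(o) = o³ (l(o) = o²*o = o³)
y = -70 (y = -14*5 = -70)
y*488 + m(8, l(O(3))) = -70*488 + (-10 - 1*5³) = -34160 + (-10 - 1*125) = -34160 + (-10 - 125) = -34160 - 135 = -34295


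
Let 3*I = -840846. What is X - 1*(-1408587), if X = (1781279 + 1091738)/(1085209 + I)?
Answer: 1133812581166/804927 ≈ 1.4086e+6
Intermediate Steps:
I = -280282 (I = (⅓)*(-840846) = -280282)
X = 2873017/804927 (X = (1781279 + 1091738)/(1085209 - 280282) = 2873017/804927 ≈ 3.5693)
X - 1*(-1408587) = 2873017/804927 - 1*(-1408587) = 2873017/804927 + 1408587 = 1133812581166/804927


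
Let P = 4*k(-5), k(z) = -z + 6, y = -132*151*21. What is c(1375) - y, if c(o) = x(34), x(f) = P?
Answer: 418616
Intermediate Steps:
y = -418572 (y = -19932*21 = -418572)
k(z) = 6 - z
P = 44 (P = 4*(6 - 1*(-5)) = 4*(6 + 5) = 4*11 = 44)
x(f) = 44
c(o) = 44
c(1375) - y = 44 - 1*(-418572) = 44 + 418572 = 418616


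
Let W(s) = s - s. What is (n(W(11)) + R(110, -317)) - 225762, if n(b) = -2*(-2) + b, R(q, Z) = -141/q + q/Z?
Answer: -7872238257/34870 ≈ -2.2576e+5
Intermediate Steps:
W(s) = 0
n(b) = 4 + b
(n(W(11)) + R(110, -317)) - 225762 = ((4 + 0) + (-141/110 + 110/(-317))) - 225762 = (4 + (-141*1/110 + 110*(-1/317))) - 225762 = (4 + (-141/110 - 110/317)) - 225762 = (4 - 56797/34870) - 225762 = 82683/34870 - 225762 = -7872238257/34870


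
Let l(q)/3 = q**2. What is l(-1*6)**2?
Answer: 11664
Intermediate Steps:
l(q) = 3*q**2
l(-1*6)**2 = (3*(-1*6)**2)**2 = (3*(-6)**2)**2 = (3*36)**2 = 108**2 = 11664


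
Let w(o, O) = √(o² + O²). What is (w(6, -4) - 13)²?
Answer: 221 - 52*√13 ≈ 33.511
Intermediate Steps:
w(o, O) = √(O² + o²)
(w(6, -4) - 13)² = (√((-4)² + 6²) - 13)² = (√(16 + 36) - 13)² = (√52 - 13)² = (2*√13 - 13)² = (-13 + 2*√13)²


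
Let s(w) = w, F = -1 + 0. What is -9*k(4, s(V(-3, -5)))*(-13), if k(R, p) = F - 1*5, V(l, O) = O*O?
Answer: -702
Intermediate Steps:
F = -1
V(l, O) = O²
k(R, p) = -6 (k(R, p) = -1 - 1*5 = -1 - 5 = -6)
-9*k(4, s(V(-3, -5)))*(-13) = -9*(-6)*(-13) = 54*(-13) = -702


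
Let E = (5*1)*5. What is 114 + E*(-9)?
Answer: -111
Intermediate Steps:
E = 25 (E = 5*5 = 25)
114 + E*(-9) = 114 + 25*(-9) = 114 - 225 = -111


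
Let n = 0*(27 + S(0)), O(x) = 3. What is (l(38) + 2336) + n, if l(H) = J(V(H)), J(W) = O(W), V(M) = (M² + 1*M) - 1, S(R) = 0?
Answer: 2339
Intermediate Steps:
V(M) = -1 + M + M² (V(M) = (M² + M) - 1 = (M + M²) - 1 = -1 + M + M²)
J(W) = 3
l(H) = 3
n = 0 (n = 0*(27 + 0) = 0*27 = 0)
(l(38) + 2336) + n = (3 + 2336) + 0 = 2339 + 0 = 2339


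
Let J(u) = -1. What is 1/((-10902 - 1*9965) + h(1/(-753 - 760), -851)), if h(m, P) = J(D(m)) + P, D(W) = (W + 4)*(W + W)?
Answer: -1/21719 ≈ -4.6043e-5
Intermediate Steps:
D(W) = 2*W*(4 + W) (D(W) = (4 + W)*(2*W) = 2*W*(4 + W))
h(m, P) = -1 + P
1/((-10902 - 1*9965) + h(1/(-753 - 760), -851)) = 1/((-10902 - 1*9965) + (-1 - 851)) = 1/((-10902 - 9965) - 852) = 1/(-20867 - 852) = 1/(-21719) = -1/21719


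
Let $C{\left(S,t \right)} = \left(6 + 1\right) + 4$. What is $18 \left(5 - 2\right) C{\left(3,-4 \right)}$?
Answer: $594$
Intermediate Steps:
$C{\left(S,t \right)} = 11$ ($C{\left(S,t \right)} = 7 + 4 = 11$)
$18 \left(5 - 2\right) C{\left(3,-4 \right)} = 18 \left(5 - 2\right) 11 = 18 \cdot 3 \cdot 11 = 54 \cdot 11 = 594$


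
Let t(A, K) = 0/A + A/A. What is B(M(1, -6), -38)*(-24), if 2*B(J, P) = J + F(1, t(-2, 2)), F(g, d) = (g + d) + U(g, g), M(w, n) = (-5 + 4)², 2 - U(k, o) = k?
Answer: -48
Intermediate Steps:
U(k, o) = 2 - k
M(w, n) = 1 (M(w, n) = (-1)² = 1)
t(A, K) = 1 (t(A, K) = 0 + 1 = 1)
F(g, d) = 2 + d (F(g, d) = (g + d) + (2 - g) = (d + g) + (2 - g) = 2 + d)
B(J, P) = 3/2 + J/2 (B(J, P) = (J + (2 + 1))/2 = (J + 3)/2 = (3 + J)/2 = 3/2 + J/2)
B(M(1, -6), -38)*(-24) = (3/2 + (½)*1)*(-24) = (3/2 + ½)*(-24) = 2*(-24) = -48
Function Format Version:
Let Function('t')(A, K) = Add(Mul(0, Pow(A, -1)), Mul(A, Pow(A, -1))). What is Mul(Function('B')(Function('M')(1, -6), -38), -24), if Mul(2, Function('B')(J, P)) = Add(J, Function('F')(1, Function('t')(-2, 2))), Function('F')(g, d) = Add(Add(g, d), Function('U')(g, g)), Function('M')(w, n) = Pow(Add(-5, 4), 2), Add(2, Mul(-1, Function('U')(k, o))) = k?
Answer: -48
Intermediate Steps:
Function('U')(k, o) = Add(2, Mul(-1, k))
Function('M')(w, n) = 1 (Function('M')(w, n) = Pow(-1, 2) = 1)
Function('t')(A, K) = 1 (Function('t')(A, K) = Add(0, 1) = 1)
Function('F')(g, d) = Add(2, d) (Function('F')(g, d) = Add(Add(g, d), Add(2, Mul(-1, g))) = Add(Add(d, g), Add(2, Mul(-1, g))) = Add(2, d))
Function('B')(J, P) = Add(Rational(3, 2), Mul(Rational(1, 2), J)) (Function('B')(J, P) = Mul(Rational(1, 2), Add(J, Add(2, 1))) = Mul(Rational(1, 2), Add(J, 3)) = Mul(Rational(1, 2), Add(3, J)) = Add(Rational(3, 2), Mul(Rational(1, 2), J)))
Mul(Function('B')(Function('M')(1, -6), -38), -24) = Mul(Add(Rational(3, 2), Mul(Rational(1, 2), 1)), -24) = Mul(Add(Rational(3, 2), Rational(1, 2)), -24) = Mul(2, -24) = -48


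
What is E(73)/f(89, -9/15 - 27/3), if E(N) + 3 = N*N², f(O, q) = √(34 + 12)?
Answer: 194507*√46/23 ≈ 57357.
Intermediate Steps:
f(O, q) = √46
E(N) = -3 + N³ (E(N) = -3 + N*N² = -3 + N³)
E(73)/f(89, -9/15 - 27/3) = (-3 + 73³)/(√46) = (-3 + 389017)*(√46/46) = 389014*(√46/46) = 194507*√46/23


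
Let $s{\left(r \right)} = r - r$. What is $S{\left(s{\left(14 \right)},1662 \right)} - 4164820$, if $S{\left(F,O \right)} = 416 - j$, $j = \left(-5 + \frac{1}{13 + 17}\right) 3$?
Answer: $- \frac{41643891}{10} \approx -4.1644 \cdot 10^{6}$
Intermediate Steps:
$s{\left(r \right)} = 0$
$j = - \frac{149}{10}$ ($j = \left(-5 + \frac{1}{30}\right) 3 = \left(- \frac{149}{30}\right) 3 = - \frac{149}{10} \approx -14.9$)
$S{\left(F,O \right)} = \frac{4309}{10}$ ($S{\left(F,O \right)} = 416 - - \frac{149}{10} = 416 + \frac{149}{10} = \frac{4309}{10}$)
$S{\left(s{\left(14 \right)},1662 \right)} - 4164820 = \frac{4309}{10} - 4164820 = - \frac{41643891}{10}$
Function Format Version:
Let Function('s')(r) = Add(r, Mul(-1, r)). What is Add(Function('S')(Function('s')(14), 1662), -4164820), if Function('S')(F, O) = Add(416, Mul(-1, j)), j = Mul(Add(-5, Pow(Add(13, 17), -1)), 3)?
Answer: Rational(-41643891, 10) ≈ -4.1644e+6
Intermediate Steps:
Function('s')(r) = 0
j = Rational(-149, 10) (j = Mul(Add(-5, Pow(30, -1)), 3) = Mul(Add(-5, Rational(1, 30)), 3) = Mul(Rational(-149, 30), 3) = Rational(-149, 10) ≈ -14.900)
Function('S')(F, O) = Rational(4309, 10) (Function('S')(F, O) = Add(416, Mul(-1, Rational(-149, 10))) = Add(416, Rational(149, 10)) = Rational(4309, 10))
Add(Function('S')(Function('s')(14), 1662), -4164820) = Add(Rational(4309, 10), -4164820) = Rational(-41643891, 10)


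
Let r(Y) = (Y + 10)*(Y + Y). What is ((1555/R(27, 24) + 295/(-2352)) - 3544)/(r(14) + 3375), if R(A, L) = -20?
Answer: -119981/134064 ≈ -0.89495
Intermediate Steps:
r(Y) = 2*Y*(10 + Y) (r(Y) = (10 + Y)*(2*Y) = 2*Y*(10 + Y))
((1555/R(27, 24) + 295/(-2352)) - 3544)/(r(14) + 3375) = ((1555/(-20) + 295/(-2352)) - 3544)/(2*14*(10 + 14) + 3375) = ((1555*(-1/20) + 295*(-1/2352)) - 3544)/(2*14*24 + 3375) = ((-311/4 - 295/2352) - 3544)/(672 + 3375) = (-183163/2352 - 3544)/4047 = -8518651/2352*1/4047 = -119981/134064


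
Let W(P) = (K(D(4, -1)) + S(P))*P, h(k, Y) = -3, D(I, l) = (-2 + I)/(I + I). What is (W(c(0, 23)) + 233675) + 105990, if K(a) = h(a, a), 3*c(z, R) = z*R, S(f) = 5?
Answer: 339665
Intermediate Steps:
D(I, l) = (-2 + I)/(2*I) (D(I, l) = (-2 + I)/((2*I)) = (-2 + I)*(1/(2*I)) = (-2 + I)/(2*I))
c(z, R) = R*z/3 (c(z, R) = (z*R)/3 = (R*z)/3 = R*z/3)
K(a) = -3
W(P) = 2*P (W(P) = (-3 + 5)*P = 2*P)
(W(c(0, 23)) + 233675) + 105990 = (2*((⅓)*23*0) + 233675) + 105990 = (2*0 + 233675) + 105990 = (0 + 233675) + 105990 = 233675 + 105990 = 339665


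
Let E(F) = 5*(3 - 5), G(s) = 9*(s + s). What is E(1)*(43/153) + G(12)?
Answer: 32618/153 ≈ 213.19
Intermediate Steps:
G(s) = 18*s (G(s) = 9*(2*s) = 18*s)
E(F) = -10 (E(F) = 5*(-2) = -10)
E(1)*(43/153) + G(12) = -430/153 + 18*12 = -430/153 + 216 = 32618/153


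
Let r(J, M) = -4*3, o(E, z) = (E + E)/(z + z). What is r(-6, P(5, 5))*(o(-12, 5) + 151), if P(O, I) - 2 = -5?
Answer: -8916/5 ≈ -1783.2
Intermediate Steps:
o(E, z) = E/z (o(E, z) = (2*E)/((2*z)) = (2*E)*(1/(2*z)) = E/z)
P(O, I) = -3 (P(O, I) = 2 - 5 = -3)
r(J, M) = -12
r(-6, P(5, 5))*(o(-12, 5) + 151) = -12*(-12/5 + 151) = -12*743/5 = -8916/5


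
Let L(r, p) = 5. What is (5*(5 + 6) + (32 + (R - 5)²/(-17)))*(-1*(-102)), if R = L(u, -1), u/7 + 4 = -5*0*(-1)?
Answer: 8874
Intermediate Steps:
u = -28 (u = -28 + 7*(-5*0*(-1)) = -28 + 7*(0*(-1)) = -28 + 7*0 = -28 + 0 = -28)
R = 5
(5*(5 + 6) + (32 + (R - 5)²/(-17)))*(-1*(-102)) = (5*(5 + 6) + (32 + (5 - 5)²/(-17)))*(-1*(-102)) = (5*11 + (32 + 0²*(-1/17)))*102 = (55 + (32 + 0*(-1/17)))*102 = (55 + (32 + 0))*102 = (55 + 32)*102 = 87*102 = 8874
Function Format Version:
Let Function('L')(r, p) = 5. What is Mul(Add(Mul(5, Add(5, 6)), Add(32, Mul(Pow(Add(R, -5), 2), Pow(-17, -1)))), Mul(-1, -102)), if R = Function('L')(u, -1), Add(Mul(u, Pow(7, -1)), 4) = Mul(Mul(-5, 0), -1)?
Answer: 8874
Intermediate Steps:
u = -28 (u = Add(-28, Mul(7, Mul(Mul(-5, 0), -1))) = Add(-28, Mul(7, Mul(0, -1))) = Add(-28, Mul(7, 0)) = Add(-28, 0) = -28)
R = 5
Mul(Add(Mul(5, Add(5, 6)), Add(32, Mul(Pow(Add(R, -5), 2), Pow(-17, -1)))), Mul(-1, -102)) = Mul(Add(Mul(5, Add(5, 6)), Add(32, Mul(Pow(Add(5, -5), 2), Pow(-17, -1)))), Mul(-1, -102)) = Mul(Add(Mul(5, 11), Add(32, Mul(Pow(0, 2), Rational(-1, 17)))), 102) = Mul(Add(55, Add(32, Mul(0, Rational(-1, 17)))), 102) = Mul(Add(55, Add(32, 0)), 102) = Mul(Add(55, 32), 102) = Mul(87, 102) = 8874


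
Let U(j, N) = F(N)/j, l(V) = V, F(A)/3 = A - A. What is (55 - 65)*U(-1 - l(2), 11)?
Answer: 0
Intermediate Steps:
F(A) = 0 (F(A) = 3*(A - A) = 3*0 = 0)
U(j, N) = 0 (U(j, N) = 0/j = 0)
(55 - 65)*U(-1 - l(2), 11) = (55 - 65)*0 = -10*0 = 0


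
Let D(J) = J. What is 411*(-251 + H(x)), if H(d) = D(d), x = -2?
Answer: -103983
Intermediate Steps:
H(d) = d
411*(-251 + H(x)) = 411*(-251 - 2) = 411*(-253) = -103983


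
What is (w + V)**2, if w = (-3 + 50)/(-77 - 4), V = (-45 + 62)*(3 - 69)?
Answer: 8268083041/6561 ≈ 1.2602e+6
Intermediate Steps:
V = -1122 (V = 17*(-66) = -1122)
w = -47/81 (w = 47/(-81) = 47*(-1/81) = -47/81 ≈ -0.58025)
(w + V)**2 = (-47/81 - 1122)**2 = (-90929/81)**2 = 8268083041/6561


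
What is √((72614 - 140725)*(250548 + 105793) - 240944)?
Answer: I*√24270982795 ≈ 1.5579e+5*I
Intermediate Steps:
√((72614 - 140725)*(250548 + 105793) - 240944) = √(-68111*356341 - 240944) = √(-24270741851 - 240944) = √(-24270982795) = I*√24270982795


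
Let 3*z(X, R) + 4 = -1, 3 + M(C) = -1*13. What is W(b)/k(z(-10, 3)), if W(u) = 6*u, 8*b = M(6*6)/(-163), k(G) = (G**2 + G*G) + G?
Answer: 108/5705 ≈ 0.018931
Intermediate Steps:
M(C) = -16 (M(C) = -3 - 1*13 = -3 - 13 = -16)
z(X, R) = -5/3 (z(X, R) = -4/3 + (1/3)*(-1) = -4/3 - 1/3 = -5/3)
k(G) = G + 2*G**2 (k(G) = (G**2 + G**2) + G = 2*G**2 + G = G + 2*G**2)
b = 2/163 (b = (-16/(-163))/8 = (-16*(-1/163))/8 = (1/8)*(16/163) = 2/163 ≈ 0.012270)
W(b)/k(z(-10, 3)) = (6*(2/163))/((-5*(1 + 2*(-5/3))/3)) = 12/(163*((-5*(1 - 10/3)/3))) = 12/(163*((-5/3*(-7/3)))) = 12/(163*(35/9)) = (12/163)*(9/35) = 108/5705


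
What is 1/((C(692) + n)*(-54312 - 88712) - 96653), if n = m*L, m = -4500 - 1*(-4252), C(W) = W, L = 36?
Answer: 1/1177849011 ≈ 8.4901e-10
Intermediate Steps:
m = -248 (m = -4500 + 4252 = -248)
n = -8928 (n = -248*36 = -8928)
1/((C(692) + n)*(-54312 - 88712) - 96653) = 1/((692 - 8928)*(-54312 - 88712) - 96653) = 1/(-8236*(-143024) - 96653) = 1/(1177945664 - 96653) = 1/1177849011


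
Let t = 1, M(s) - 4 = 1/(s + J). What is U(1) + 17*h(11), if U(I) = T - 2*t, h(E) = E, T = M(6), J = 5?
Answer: 2080/11 ≈ 189.09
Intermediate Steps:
M(s) = 4 + 1/(5 + s) (M(s) = 4 + 1/(s + 5) = 4 + 1/(5 + s))
T = 45/11 (T = (21 + 4*6)/(5 + 6) = (21 + 24)/11 = (1/11)*45 = 45/11 ≈ 4.0909)
U(I) = 23/11 (U(I) = 45/11 - 2*1 = 45/11 - 2 = 23/11)
U(1) + 17*h(11) = 23/11 + 17*11 = 23/11 + 187 = 2080/11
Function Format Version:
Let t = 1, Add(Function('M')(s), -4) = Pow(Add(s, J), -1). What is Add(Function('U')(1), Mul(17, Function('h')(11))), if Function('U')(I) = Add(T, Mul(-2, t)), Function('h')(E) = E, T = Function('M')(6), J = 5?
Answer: Rational(2080, 11) ≈ 189.09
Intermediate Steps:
Function('M')(s) = Add(4, Pow(Add(5, s), -1)) (Function('M')(s) = Add(4, Pow(Add(s, 5), -1)) = Add(4, Pow(Add(5, s), -1)))
T = Rational(45, 11) (T = Mul(Pow(Add(5, 6), -1), Add(21, Mul(4, 6))) = Mul(Pow(11, -1), Add(21, 24)) = Mul(Rational(1, 11), 45) = Rational(45, 11) ≈ 4.0909)
Function('U')(I) = Rational(23, 11) (Function('U')(I) = Add(Rational(45, 11), Mul(-2, 1)) = Add(Rational(45, 11), -2) = Rational(23, 11))
Add(Function('U')(1), Mul(17, Function('h')(11))) = Add(Rational(23, 11), Mul(17, 11)) = Add(Rational(23, 11), 187) = Rational(2080, 11)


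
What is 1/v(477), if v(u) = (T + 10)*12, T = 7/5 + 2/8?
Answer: 5/699 ≈ 0.0071531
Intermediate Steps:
T = 33/20 (T = 7*(⅕) + 2*(⅛) = 7/5 + ¼ = 33/20 ≈ 1.6500)
v(u) = 699/5 (v(u) = (33/20 + 10)*12 = (233/20)*12 = 699/5)
1/v(477) = 1/(699/5) = 5/699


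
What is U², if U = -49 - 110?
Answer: 25281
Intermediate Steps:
U = -159
U² = (-159)² = 25281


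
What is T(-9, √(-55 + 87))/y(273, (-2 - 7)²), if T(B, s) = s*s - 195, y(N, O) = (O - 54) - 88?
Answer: 163/61 ≈ 2.6721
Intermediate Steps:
y(N, O) = -142 + O (y(N, O) = (-54 + O) - 88 = -142 + O)
T(B, s) = -195 + s² (T(B, s) = s² - 195 = -195 + s²)
T(-9, √(-55 + 87))/y(273, (-2 - 7)²) = (-195 + (√(-55 + 87))²)/(-142 + (-2 - 7)²) = (-195 + (√32)²)/(-142 + (-9)²) = (-195 + (4*√2)²)/(-142 + 81) = (-195 + 32)/(-61) = -163*(-1/61) = 163/61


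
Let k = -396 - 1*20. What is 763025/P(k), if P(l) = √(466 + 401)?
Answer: 763025*√3/51 ≈ 25914.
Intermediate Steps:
k = -416 (k = -396 - 20 = -416)
P(l) = 17*√3 (P(l) = √867 = 17*√3)
763025/P(k) = 763025/((17*√3)) = 763025*(√3/51) = 763025*√3/51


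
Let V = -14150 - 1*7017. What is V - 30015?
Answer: -51182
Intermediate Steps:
V = -21167 (V = -14150 - 7017 = -21167)
V - 30015 = -21167 - 30015 = -51182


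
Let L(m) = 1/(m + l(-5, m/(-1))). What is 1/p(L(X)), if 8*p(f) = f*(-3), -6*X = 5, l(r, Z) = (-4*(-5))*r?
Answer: 2420/9 ≈ 268.89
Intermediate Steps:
l(r, Z) = 20*r
X = -⅚ (X = -⅙*5 = -⅚ ≈ -0.83333)
L(m) = 1/(-100 + m) (L(m) = 1/(m + 20*(-5)) = 1/(m - 100) = 1/(-100 + m))
p(f) = -3*f/8 (p(f) = (f*(-3))/8 = (-3*f)/8 = -3*f/8)
1/p(L(X)) = 1/(-3/(8*(-100 - ⅚))) = 1/(-3/(8*(-605/6))) = 1/(-3/8*(-6/605)) = 1/(9/2420) = 2420/9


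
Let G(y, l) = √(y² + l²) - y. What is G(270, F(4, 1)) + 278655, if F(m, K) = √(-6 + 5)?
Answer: 278385 + √72899 ≈ 2.7866e+5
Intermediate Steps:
F(m, K) = I (F(m, K) = √(-1) = I)
G(y, l) = √(l² + y²) - y
G(270, F(4, 1)) + 278655 = (√(I² + 270²) - 1*270) + 278655 = (√(-1 + 72900) - 270) + 278655 = (√72899 - 270) + 278655 = (-270 + √72899) + 278655 = 278385 + √72899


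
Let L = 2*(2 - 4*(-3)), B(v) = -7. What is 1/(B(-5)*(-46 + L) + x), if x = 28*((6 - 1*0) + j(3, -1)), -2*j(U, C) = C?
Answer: 1/308 ≈ 0.0032468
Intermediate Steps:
j(U, C) = -C/2
L = 28 (L = 2*(2 + 12) = 2*14 = 28)
x = 182 (x = 28*((6 - 1*0) - ½*(-1)) = 28*((6 + 0) + ½) = 28*(6 + ½) = 28*(13/2) = 182)
1/(B(-5)*(-46 + L) + x) = 1/(-7*(-46 + 28) + 182) = 1/(-7*(-18) + 182) = 1/(126 + 182) = 1/308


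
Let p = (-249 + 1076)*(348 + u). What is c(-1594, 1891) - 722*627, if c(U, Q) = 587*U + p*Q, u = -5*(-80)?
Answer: 1168376664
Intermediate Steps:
u = 400
p = 618596 (p = (-249 + 1076)*(348 + 400) = 827*748 = 618596)
c(U, Q) = 587*U + 618596*Q
c(-1594, 1891) - 722*627 = (587*(-1594) + 618596*1891) - 722*627 = (-935678 + 1169765036) - 1*452694 = 1168829358 - 452694 = 1168376664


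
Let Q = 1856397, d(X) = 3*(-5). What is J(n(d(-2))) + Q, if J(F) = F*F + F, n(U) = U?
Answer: 1856607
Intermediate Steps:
d(X) = -15
J(F) = F + F**2 (J(F) = F**2 + F = F + F**2)
J(n(d(-2))) + Q = -15*(1 - 15) + 1856397 = -15*(-14) + 1856397 = 210 + 1856397 = 1856607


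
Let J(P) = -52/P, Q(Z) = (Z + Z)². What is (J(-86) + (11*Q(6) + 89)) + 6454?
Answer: 349487/43 ≈ 8127.6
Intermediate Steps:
Q(Z) = 4*Z² (Q(Z) = (2*Z)² = 4*Z²)
(J(-86) + (11*Q(6) + 89)) + 6454 = (-52/(-86) + (11*(4*6²) + 89)) + 6454 = (-52*(-1/86) + (11*(4*36) + 89)) + 6454 = (26/43 + (11*144 + 89)) + 6454 = (26/43 + (1584 + 89)) + 6454 = (26/43 + 1673) + 6454 = 71965/43 + 6454 = 349487/43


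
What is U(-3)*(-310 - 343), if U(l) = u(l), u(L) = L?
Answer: 1959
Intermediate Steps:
U(l) = l
U(-3)*(-310 - 343) = -3*(-310 - 343) = -3*(-653) = 1959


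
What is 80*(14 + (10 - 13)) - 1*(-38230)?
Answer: 39110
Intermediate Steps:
80*(14 + (10 - 13)) - 1*(-38230) = 80*(14 - 3) + 38230 = 80*11 + 38230 = 880 + 38230 = 39110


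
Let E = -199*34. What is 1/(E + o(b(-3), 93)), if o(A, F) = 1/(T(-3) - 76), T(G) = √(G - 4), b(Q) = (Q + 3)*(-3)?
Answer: -39127854/264739574381 + I*√7/264739574381 ≈ -0.0001478 + 9.9938e-12*I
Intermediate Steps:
b(Q) = -9 - 3*Q (b(Q) = (3 + Q)*(-3) = -9 - 3*Q)
T(G) = √(-4 + G)
E = -6766
o(A, F) = 1/(-76 + I*√7) (o(A, F) = 1/(√(-4 - 3) - 76) = 1/(√(-7) - 76) = 1/(I*√7 - 76) = 1/(-76 + I*√7))
1/(E + o(b(-3), 93)) = 1/(-6766 + (-76/5783 - I*√7/5783)) = 1/(-39127854/5783 - I*√7/5783)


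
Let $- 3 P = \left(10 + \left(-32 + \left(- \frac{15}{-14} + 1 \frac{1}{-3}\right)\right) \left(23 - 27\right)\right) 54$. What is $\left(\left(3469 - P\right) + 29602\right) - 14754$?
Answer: $\frac{145235}{7} \approx 20748.0$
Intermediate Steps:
$P = - \frac{17016}{7}$ ($P = - \frac{\left(10 + \left(-32 + \left(- \frac{15}{-14} + 1 \frac{1}{-3}\right)\right) \left(23 - 27\right)\right) 54}{3} = - \frac{\left(10 + \left(-32 + \left(\left(-15\right) \left(- \frac{1}{14}\right) + 1 \left(- \frac{1}{3}\right)\right)\right) \left(-4\right)\right) 54}{3} = - \frac{\left(10 + \left(-32 + \left(\frac{15}{14} - \frac{1}{3}\right)\right) \left(-4\right)\right) 54}{3} = - \frac{\left(10 + \left(-32 + \frac{31}{42}\right) \left(-4\right)\right) 54}{3} = - \frac{\left(10 - - \frac{2626}{21}\right) 54}{3} = - \frac{\left(10 + \frac{2626}{21}\right) 54}{3} = - \frac{\frac{2836}{21} \cdot 54}{3} = \left(- \frac{1}{3}\right) \frac{51048}{7} = - \frac{17016}{7} \approx -2430.9$)
$\left(\left(3469 - P\right) + 29602\right) - 14754 = \left(\left(3469 - - \frac{17016}{7}\right) + 29602\right) - 14754 = \left(\left(3469 + \frac{17016}{7}\right) + 29602\right) - 14754 = \left(\frac{41299}{7} + 29602\right) - 14754 = \frac{248513}{7} - 14754 = \frac{145235}{7}$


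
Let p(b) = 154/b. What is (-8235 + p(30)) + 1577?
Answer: -99793/15 ≈ -6652.9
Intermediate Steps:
(-8235 + p(30)) + 1577 = (-8235 + 154/30) + 1577 = (-8235 + 154*(1/30)) + 1577 = (-8235 + 77/15) + 1577 = -123448/15 + 1577 = -99793/15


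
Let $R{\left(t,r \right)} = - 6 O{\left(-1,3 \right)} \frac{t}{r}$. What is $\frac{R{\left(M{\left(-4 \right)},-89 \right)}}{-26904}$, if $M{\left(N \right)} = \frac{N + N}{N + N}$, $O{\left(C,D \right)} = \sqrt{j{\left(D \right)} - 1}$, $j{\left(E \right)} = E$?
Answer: $- \frac{\sqrt{2}}{399076} \approx -3.5437 \cdot 10^{-6}$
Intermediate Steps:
$O{\left(C,D \right)} = \sqrt{-1 + D}$ ($O{\left(C,D \right)} = \sqrt{D - 1} = \sqrt{-1 + D}$)
$M{\left(N \right)} = 1$ ($M{\left(N \right)} = \frac{2 N}{2 N} = 2 N \frac{1}{2 N} = 1$)
$R{\left(t,r \right)} = - \frac{6 t \sqrt{2}}{r}$ ($R{\left(t,r \right)} = - 6 \sqrt{-1 + 3} \frac{t}{r} = - 6 \sqrt{2} \frac{t}{r} = - \frac{6 t \sqrt{2}}{r}$)
$\frac{R{\left(M{\left(-4 \right)},-89 \right)}}{-26904} = \frac{\left(-6\right) 1 \sqrt{2} \frac{1}{-89}}{-26904} = \left(-6\right) 1 \sqrt{2} \left(- \frac{1}{89}\right) \left(- \frac{1}{26904}\right) = \frac{6 \sqrt{2}}{89} \left(- \frac{1}{26904}\right) = - \frac{\sqrt{2}}{399076}$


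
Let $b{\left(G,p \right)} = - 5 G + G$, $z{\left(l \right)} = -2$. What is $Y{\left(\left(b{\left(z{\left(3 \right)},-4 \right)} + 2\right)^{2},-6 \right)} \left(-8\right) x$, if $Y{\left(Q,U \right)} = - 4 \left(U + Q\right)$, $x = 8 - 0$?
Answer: $24064$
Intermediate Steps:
$b{\left(G,p \right)} = - 4 G$
$x = 8$ ($x = 8 + 0 = 8$)
$Y{\left(Q,U \right)} = - 4 Q - 4 U$ ($Y{\left(Q,U \right)} = - 4 \left(Q + U\right) = - 4 Q - 4 U$)
$Y{\left(\left(b{\left(z{\left(3 \right)},-4 \right)} + 2\right)^{2},-6 \right)} \left(-8\right) x = \left(- 4 \left(\left(-4\right) \left(-2\right) + 2\right)^{2} - -24\right) \left(-8\right) 8 = \left(- 4 \left(8 + 2\right)^{2} + 24\right) \left(-8\right) 8 = \left(- 4 \cdot 10^{2} + 24\right) \left(-8\right) 8 = \left(\left(-4\right) 100 + 24\right) \left(-8\right) 8 = \left(-400 + 24\right) \left(-8\right) 8 = \left(-376\right) \left(-8\right) 8 = 3008 \cdot 8 = 24064$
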